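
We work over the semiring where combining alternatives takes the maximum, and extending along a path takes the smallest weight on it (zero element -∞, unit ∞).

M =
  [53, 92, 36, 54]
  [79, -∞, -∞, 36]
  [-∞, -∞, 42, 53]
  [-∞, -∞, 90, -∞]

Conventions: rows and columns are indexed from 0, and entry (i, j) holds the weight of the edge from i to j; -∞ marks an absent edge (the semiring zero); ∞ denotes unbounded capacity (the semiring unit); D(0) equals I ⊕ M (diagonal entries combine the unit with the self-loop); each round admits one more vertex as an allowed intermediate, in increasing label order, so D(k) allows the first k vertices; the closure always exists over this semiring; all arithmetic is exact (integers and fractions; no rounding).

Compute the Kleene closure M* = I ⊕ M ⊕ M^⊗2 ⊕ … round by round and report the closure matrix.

D(0):
  [∞, 92, 36, 54]
  [79, ∞, -∞, 36]
  [-∞, -∞, ∞, 53]
  [-∞, -∞, 90, ∞]
D(1):
  [∞, 92, 36, 54]
  [79, ∞, 36, 54]
  [-∞, -∞, ∞, 53]
  [-∞, -∞, 90, ∞]
D(2):
  [∞, 92, 36, 54]
  [79, ∞, 36, 54]
  [-∞, -∞, ∞, 53]
  [-∞, -∞, 90, ∞]
D(3):
  [∞, 92, 36, 54]
  [79, ∞, 36, 54]
  [-∞, -∞, ∞, 53]
  [-∞, -∞, 90, ∞]
D(4):
  [∞, 92, 54, 54]
  [79, ∞, 54, 54]
  [-∞, -∞, ∞, 53]
  [-∞, -∞, 90, ∞]
Answer: M* = [[∞, 92, 54, 54], [79, ∞, 54, 54], [-∞, -∞, ∞, 53], [-∞, -∞, 90, ∞]]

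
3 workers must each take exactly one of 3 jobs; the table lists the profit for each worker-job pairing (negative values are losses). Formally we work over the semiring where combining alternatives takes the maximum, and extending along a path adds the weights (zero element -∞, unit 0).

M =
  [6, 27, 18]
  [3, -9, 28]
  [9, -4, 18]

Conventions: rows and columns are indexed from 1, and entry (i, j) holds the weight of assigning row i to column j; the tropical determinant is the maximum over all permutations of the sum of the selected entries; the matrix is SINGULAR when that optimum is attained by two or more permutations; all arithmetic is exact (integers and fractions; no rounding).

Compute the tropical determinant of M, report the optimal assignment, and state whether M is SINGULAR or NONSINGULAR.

σ = (1, 2, 3): 6 + (-9) + 18 = 15
σ = (1, 3, 2): 6 + 28 + (-4) = 30
σ = (2, 1, 3): 27 + 3 + 18 = 48
σ = (2, 3, 1): 27 + 28 + 9 = 64
σ = (3, 1, 2): 18 + 3 + (-4) = 17
σ = (3, 2, 1): 18 + (-9) + 9 = 18
Optimal value attained by: σ = (2, 3, 1).
Answer: det⊕(M) = 64; verdict: NONSINGULAR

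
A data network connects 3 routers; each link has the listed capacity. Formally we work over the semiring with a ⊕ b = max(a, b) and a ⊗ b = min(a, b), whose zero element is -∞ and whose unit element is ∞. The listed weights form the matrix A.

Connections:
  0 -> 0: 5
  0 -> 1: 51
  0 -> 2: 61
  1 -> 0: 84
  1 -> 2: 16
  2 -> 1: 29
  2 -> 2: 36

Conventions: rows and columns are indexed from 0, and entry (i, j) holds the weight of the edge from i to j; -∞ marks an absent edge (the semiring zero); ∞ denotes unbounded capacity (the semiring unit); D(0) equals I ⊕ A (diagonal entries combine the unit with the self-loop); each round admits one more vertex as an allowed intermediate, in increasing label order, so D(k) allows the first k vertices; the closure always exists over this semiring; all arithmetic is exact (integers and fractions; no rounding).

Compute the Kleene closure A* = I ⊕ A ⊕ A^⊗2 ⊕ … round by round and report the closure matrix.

D(0):
  [∞, 51, 61]
  [84, ∞, 16]
  [-∞, 29, ∞]
D(1):
  [∞, 51, 61]
  [84, ∞, 61]
  [-∞, 29, ∞]
D(2):
  [∞, 51, 61]
  [84, ∞, 61]
  [29, 29, ∞]
D(3):
  [∞, 51, 61]
  [84, ∞, 61]
  [29, 29, ∞]
Answer: A* = [[∞, 51, 61], [84, ∞, 61], [29, 29, ∞]]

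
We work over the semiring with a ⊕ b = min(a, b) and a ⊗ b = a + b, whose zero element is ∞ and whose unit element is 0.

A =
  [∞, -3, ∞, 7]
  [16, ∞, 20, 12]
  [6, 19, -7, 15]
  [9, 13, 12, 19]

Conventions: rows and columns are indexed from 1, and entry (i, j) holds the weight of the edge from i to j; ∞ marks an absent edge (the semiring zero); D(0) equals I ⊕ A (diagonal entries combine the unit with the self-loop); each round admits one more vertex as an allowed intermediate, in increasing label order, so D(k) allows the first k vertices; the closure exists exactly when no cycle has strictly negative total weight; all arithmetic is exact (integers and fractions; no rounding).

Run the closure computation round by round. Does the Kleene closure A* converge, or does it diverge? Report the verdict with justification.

Detection: at round 0, diagonal entry (3, 3) turns strictly negative.
Key observation: the cycle 3->3 has total weight (-7), which is strictly negative.
Answer: DIVERGES — negative cycle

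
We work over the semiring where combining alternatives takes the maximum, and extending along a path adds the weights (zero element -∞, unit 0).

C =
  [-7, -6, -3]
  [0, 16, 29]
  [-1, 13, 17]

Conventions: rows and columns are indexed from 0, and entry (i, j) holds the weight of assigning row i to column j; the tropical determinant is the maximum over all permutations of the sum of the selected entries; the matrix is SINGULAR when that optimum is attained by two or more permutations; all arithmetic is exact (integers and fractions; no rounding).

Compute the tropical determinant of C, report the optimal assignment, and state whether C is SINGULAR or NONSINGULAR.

σ = (0, 1, 2): (-7) + 16 + 17 = 26
σ = (0, 2, 1): (-7) + 29 + 13 = 35
σ = (1, 0, 2): (-6) + 0 + 17 = 11
σ = (1, 2, 0): (-6) + 29 + (-1) = 22
σ = (2, 0, 1): (-3) + 0 + 13 = 10
σ = (2, 1, 0): (-3) + 16 + (-1) = 12
Optimal value attained by: σ = (0, 2, 1).
Answer: det⊕(C) = 35; verdict: NONSINGULAR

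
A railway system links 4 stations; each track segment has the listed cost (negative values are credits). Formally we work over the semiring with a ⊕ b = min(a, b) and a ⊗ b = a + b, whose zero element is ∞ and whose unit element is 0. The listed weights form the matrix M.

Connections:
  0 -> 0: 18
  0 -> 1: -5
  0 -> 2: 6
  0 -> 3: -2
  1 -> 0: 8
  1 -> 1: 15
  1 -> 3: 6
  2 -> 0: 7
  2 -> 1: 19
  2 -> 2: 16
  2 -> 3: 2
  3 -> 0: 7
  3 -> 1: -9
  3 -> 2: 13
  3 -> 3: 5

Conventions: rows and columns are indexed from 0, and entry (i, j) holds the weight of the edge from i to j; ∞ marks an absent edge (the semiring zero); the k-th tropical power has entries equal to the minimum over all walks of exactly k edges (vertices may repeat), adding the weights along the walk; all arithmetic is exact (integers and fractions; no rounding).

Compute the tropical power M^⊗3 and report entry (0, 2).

M^⊗2:
  [3, -11, 11, 1]
  [13, -3, 14, 6]
  [9, -7, 13, 5]
  [-1, -4, 13, -3]
M^⊗3:
  [-3, -8, 9, -5]
  [5, -3, 19, 3]
  [1, -4, 15, -1]
  [4, -12, 5, -3]
Key observation: the optimum is the walk 0->1->0->2, with weight (-5) + 8 + 6 = 9.
Optimal value attained by: walk 0->1->0->2.
Answer: (M^⊗3)[0][2] = 9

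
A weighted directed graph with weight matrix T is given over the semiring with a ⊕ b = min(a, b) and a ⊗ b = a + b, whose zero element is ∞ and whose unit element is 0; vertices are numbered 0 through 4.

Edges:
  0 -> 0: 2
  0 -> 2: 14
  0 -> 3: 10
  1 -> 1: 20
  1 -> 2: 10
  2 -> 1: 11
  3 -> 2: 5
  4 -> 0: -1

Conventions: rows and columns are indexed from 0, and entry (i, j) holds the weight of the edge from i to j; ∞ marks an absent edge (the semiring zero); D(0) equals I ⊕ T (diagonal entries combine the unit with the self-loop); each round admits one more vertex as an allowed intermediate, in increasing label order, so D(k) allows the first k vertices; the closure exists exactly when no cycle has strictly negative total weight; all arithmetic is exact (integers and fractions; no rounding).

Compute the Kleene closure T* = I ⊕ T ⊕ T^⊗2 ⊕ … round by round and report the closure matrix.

D(0):
  [0, ∞, 14, 10, ∞]
  [∞, 0, 10, ∞, ∞]
  [∞, 11, 0, ∞, ∞]
  [∞, ∞, 5, 0, ∞]
  [-1, ∞, ∞, ∞, 0]
D(1):
  [0, ∞, 14, 10, ∞]
  [∞, 0, 10, ∞, ∞]
  [∞, 11, 0, ∞, ∞]
  [∞, ∞, 5, 0, ∞]
  [-1, ∞, 13, 9, 0]
D(2):
  [0, ∞, 14, 10, ∞]
  [∞, 0, 10, ∞, ∞]
  [∞, 11, 0, ∞, ∞]
  [∞, ∞, 5, 0, ∞]
  [-1, ∞, 13, 9, 0]
D(3):
  [0, 25, 14, 10, ∞]
  [∞, 0, 10, ∞, ∞]
  [∞, 11, 0, ∞, ∞]
  [∞, 16, 5, 0, ∞]
  [-1, 24, 13, 9, 0]
D(4):
  [0, 25, 14, 10, ∞]
  [∞, 0, 10, ∞, ∞]
  [∞, 11, 0, ∞, ∞]
  [∞, 16, 5, 0, ∞]
  [-1, 24, 13, 9, 0]
D(5):
  [0, 25, 14, 10, ∞]
  [∞, 0, 10, ∞, ∞]
  [∞, 11, 0, ∞, ∞]
  [∞, 16, 5, 0, ∞]
  [-1, 24, 13, 9, 0]
Answer: T* = [[0, 25, 14, 10, ∞], [∞, 0, 10, ∞, ∞], [∞, 11, 0, ∞, ∞], [∞, 16, 5, 0, ∞], [-1, 24, 13, 9, 0]]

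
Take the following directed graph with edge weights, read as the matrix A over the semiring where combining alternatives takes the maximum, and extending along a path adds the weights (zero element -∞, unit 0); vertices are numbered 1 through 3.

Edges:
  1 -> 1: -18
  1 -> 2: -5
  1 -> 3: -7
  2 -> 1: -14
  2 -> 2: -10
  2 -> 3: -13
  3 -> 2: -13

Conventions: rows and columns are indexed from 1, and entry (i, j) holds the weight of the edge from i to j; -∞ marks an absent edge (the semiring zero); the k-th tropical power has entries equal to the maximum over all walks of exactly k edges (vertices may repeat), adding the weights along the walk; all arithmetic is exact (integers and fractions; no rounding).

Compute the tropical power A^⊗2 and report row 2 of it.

A^⊗2:
  [-19, -15, -18]
  [-24, -19, -21]
  [-27, -23, -26]
Answer: row 2 of A^⊗2 = [-24, -19, -21]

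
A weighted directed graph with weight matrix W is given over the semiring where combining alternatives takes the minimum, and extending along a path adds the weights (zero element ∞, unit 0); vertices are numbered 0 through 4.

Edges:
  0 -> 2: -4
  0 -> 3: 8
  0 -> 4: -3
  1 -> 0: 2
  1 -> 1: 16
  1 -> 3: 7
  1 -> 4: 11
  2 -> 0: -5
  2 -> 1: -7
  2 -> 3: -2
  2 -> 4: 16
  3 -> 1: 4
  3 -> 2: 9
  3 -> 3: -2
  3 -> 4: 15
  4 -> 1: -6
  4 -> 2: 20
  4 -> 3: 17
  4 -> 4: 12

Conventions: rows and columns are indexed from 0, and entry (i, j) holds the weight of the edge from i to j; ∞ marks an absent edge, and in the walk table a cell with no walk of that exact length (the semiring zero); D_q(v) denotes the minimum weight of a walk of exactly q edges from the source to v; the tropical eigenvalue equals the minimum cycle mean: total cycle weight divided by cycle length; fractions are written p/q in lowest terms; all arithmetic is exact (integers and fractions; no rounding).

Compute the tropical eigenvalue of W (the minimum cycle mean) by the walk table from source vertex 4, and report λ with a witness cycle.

q=0: [∞, ∞, ∞, ∞, 0]
q=1: [∞, -6, 20, 17, 12]
q=2: [-4, 6, 26, 1, 5]
q=3: [8, -1, -8, -1, -7]
q=4: [-13, -15, 4, -10, 5]
q=5: [-13, -6, -17, -12, -16]
Optimal cycle mean attained by: cycle 0->2->0, total (-4) + (-5), length 2.
Answer: λ = -9/2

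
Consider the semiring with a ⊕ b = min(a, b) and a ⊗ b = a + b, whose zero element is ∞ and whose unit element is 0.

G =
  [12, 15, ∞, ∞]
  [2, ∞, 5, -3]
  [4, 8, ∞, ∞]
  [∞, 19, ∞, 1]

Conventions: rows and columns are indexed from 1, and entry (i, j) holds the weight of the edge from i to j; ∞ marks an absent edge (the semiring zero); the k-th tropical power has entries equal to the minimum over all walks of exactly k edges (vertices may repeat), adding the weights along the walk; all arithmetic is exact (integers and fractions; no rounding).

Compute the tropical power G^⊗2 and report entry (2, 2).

G^⊗2:
  [17, 27, 20, 12]
  [9, 13, ∞, -2]
  [10, 19, 13, 5]
  [21, 20, 24, 2]
Key observation: the optimum is the walk 2->3->2, with weight 5 + 8 = 13.
Optimal value attained by: walk 2->3->2.
Answer: (G^⊗2)[2][2] = 13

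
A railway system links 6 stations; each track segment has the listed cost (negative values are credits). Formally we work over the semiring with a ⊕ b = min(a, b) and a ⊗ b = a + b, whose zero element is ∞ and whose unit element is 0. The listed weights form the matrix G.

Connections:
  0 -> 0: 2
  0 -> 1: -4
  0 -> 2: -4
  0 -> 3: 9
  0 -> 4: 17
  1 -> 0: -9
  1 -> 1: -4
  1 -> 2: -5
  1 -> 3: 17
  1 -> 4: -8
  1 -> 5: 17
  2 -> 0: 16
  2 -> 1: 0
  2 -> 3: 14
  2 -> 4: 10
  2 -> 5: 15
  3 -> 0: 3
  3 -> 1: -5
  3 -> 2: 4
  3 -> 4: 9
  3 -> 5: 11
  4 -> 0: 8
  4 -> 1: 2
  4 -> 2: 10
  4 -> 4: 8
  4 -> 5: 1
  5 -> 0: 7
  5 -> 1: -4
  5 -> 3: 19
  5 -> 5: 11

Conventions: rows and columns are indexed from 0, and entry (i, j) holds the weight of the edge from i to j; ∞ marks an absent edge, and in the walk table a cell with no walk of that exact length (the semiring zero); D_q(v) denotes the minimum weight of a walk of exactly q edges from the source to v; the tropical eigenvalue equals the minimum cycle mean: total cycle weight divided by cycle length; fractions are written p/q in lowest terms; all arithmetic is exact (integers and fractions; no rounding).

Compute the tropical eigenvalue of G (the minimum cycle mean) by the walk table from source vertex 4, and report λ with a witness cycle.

q=0: [∞, ∞, ∞, ∞, 0, ∞]
q=1: [8, 2, 10, ∞, 8, 1]
q=2: [-7, -3, -3, 17, -6, 9]
q=3: [-12, -11, -11, 2, -11, -5]
q=4: [-20, -16, -16, -3, -19, -10]
q=5: [-25, -24, -24, -11, -24, -18]
q=6: [-33, -29, -29, -16, -32, -23]
Optimal cycle mean attained by: cycle 0->1->0, total (-4) + (-9), length 2.
Answer: λ = -13/2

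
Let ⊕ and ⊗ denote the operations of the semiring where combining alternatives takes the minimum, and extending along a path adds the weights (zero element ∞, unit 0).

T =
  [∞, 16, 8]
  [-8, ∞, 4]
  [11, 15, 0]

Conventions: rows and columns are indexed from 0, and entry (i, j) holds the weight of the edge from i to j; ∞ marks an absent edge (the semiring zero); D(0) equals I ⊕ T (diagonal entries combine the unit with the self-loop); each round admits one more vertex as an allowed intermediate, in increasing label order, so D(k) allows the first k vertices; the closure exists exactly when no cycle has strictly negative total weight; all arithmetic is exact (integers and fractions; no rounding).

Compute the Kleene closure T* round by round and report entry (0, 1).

D(0):
  [0, 16, 8]
  [-8, 0, 4]
  [11, 15, 0]
D(1):
  [0, 16, 8]
  [-8, 0, 0]
  [11, 15, 0]
D(2):
  [0, 16, 8]
  [-8, 0, 0]
  [7, 15, 0]
D(3):
  [0, 16, 8]
  [-8, 0, 0]
  [7, 15, 0]
Answer: T*[0][1] = 16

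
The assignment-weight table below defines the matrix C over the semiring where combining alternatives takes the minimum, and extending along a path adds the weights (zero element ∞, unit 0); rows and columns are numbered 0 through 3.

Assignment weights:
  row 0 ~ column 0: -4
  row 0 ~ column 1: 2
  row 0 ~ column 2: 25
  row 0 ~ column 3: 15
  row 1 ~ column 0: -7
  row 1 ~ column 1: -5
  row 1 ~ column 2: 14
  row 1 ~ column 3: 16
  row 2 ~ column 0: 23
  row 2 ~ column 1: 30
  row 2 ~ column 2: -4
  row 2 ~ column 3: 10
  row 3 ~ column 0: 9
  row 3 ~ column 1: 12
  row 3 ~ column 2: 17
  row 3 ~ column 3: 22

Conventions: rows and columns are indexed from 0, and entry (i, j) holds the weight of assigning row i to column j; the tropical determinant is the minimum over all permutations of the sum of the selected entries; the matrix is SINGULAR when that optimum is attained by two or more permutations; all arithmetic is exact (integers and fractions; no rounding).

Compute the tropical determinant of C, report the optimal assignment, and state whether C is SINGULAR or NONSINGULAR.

σ = (0, 1, 2, 3): (-4) + (-5) + (-4) + 22 = 9
σ = (0, 1, 3, 2): (-4) + (-5) + 10 + 17 = 18
σ = (0, 2, 1, 3): (-4) + 14 + 30 + 22 = 62
σ = (0, 2, 3, 1): (-4) + 14 + 10 + 12 = 32
σ = (0, 3, 1, 2): (-4) + 16 + 30 + 17 = 59
σ = (0, 3, 2, 1): (-4) + 16 + (-4) + 12 = 20
σ = (1, 0, 2, 3): 2 + (-7) + (-4) + 22 = 13
σ = (1, 0, 3, 2): 2 + (-7) + 10 + 17 = 22
σ = (1, 2, 0, 3): 2 + 14 + 23 + 22 = 61
σ = (1, 2, 3, 0): 2 + 14 + 10 + 9 = 35
σ = (1, 3, 0, 2): 2 + 16 + 23 + 17 = 58
σ = (1, 3, 2, 0): 2 + 16 + (-4) + 9 = 23
σ = (2, 0, 1, 3): 25 + (-7) + 30 + 22 = 70
σ = (2, 0, 3, 1): 25 + (-7) + 10 + 12 = 40
σ = (2, 1, 0, 3): 25 + (-5) + 23 + 22 = 65
σ = (2, 1, 3, 0): 25 + (-5) + 10 + 9 = 39
σ = (2, 3, 0, 1): 25 + 16 + 23 + 12 = 76
σ = (2, 3, 1, 0): 25 + 16 + 30 + 9 = 80
σ = (3, 0, 1, 2): 15 + (-7) + 30 + 17 = 55
σ = (3, 0, 2, 1): 15 + (-7) + (-4) + 12 = 16
σ = (3, 1, 0, 2): 15 + (-5) + 23 + 17 = 50
σ = (3, 1, 2, 0): 15 + (-5) + (-4) + 9 = 15
σ = (3, 2, 0, 1): 15 + 14 + 23 + 12 = 64
σ = (3, 2, 1, 0): 15 + 14 + 30 + 9 = 68
Optimal value attained by: σ = (0, 1, 2, 3).
Answer: det⊕(C) = 9; verdict: NONSINGULAR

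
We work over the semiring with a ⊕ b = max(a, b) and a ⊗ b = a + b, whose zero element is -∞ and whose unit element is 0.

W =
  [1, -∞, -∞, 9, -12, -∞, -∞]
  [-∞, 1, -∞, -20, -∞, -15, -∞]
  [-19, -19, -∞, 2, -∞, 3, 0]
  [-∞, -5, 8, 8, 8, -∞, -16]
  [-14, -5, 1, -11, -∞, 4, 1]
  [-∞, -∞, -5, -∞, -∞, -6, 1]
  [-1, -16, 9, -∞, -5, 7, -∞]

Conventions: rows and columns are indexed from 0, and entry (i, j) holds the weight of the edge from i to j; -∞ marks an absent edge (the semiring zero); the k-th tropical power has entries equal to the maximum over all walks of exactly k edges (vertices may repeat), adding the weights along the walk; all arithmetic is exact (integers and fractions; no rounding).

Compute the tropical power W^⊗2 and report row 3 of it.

W^⊗2:
  [2, 4, 17, 17, 17, -8, -7]
  [-∞, 2, -12, -12, -12, -14, -14]
  [-1, -3, 10, 10, 10, 7, 4]
  [-6, 3, 16, 16, 16, 12, 9]
  [0, -4, 10, 3, -3, 8, 5]
  [0, -15, 10, -3, -4, 8, -5]
  [0, -10, 2, 11, -13, 12, 9]
Answer: row 3 of W^⊗2 = [-6, 3, 16, 16, 16, 12, 9]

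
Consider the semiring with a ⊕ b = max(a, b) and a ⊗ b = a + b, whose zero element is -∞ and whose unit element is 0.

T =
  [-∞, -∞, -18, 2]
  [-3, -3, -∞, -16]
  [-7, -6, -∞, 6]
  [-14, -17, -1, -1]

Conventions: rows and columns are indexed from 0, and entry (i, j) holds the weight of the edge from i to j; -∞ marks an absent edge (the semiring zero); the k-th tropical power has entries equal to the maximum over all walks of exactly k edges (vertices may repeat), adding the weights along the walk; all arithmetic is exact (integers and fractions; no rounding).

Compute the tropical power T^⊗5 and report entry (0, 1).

T^⊗2:
  [-12, -15, 1, 1]
  [-6, -6, -17, -1]
  [-8, -9, 5, 5]
  [-8, -7, -2, 5]
T^⊗3:
  [-6, -5, 0, 7]
  [-9, -9, -2, -2]
  [-2, -1, 4, 11]
  [-9, -8, 4, 4]
T^⊗4:
  [-7, -6, 6, 6]
  [-9, -8, -3, 4]
  [-3, -2, 10, 10]
  [-3, -2, 3, 10]
T^⊗5:
  [-1, 0, 5, 12]
  [-10, -9, 3, 3]
  [3, 4, 9, 16]
  [-4, -3, 9, 9]
Key observation: the optimum is the walk 0->3->2->3->2->1, with weight 2 + (-1) + 6 + (-1) + (-6) = 0.
Optimal value attained by: walk 0->3->2->3->2->1.
Answer: (T^⊗5)[0][1] = 0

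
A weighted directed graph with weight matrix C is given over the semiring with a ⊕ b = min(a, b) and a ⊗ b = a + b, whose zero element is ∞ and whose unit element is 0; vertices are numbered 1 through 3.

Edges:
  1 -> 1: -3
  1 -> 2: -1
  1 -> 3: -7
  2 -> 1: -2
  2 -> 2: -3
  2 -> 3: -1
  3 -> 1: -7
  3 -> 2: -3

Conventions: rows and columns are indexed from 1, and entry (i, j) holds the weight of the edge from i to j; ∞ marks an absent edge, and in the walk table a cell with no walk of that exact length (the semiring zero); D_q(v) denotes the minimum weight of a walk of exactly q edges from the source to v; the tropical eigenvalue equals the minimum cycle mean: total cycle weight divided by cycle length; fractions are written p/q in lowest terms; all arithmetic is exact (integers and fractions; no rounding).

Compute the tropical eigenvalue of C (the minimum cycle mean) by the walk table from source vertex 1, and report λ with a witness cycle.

q=0: [0, ∞, ∞]
q=1: [-3, -1, -7]
q=2: [-14, -10, -10]
q=3: [-17, -15, -21]
Optimal cycle mean attained by: cycle 1->3->1, total (-7) + (-7), length 2.
Answer: λ = -7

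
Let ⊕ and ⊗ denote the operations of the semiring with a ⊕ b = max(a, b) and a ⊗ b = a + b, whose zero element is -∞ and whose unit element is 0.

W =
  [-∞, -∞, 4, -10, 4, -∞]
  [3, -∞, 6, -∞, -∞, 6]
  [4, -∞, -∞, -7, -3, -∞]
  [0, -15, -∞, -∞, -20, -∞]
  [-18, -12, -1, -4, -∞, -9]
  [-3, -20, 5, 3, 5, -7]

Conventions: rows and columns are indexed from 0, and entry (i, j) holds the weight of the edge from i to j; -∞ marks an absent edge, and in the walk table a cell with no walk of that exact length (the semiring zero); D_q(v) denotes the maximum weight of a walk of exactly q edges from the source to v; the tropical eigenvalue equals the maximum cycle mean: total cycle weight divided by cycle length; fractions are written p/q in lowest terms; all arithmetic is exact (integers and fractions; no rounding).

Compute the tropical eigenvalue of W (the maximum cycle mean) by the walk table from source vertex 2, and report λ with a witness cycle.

q=0: [-∞, -∞, 0, -∞, -∞, -∞]
q=1: [4, -∞, -∞, -7, -3, -∞]
q=2: [-7, -15, 8, -6, 8, -12]
q=3: [12, -4, 7, 4, 5, -1]
q=4: [11, -7, 16, 2, 16, 2]
q=5: [20, 4, 15, 12, 15, 7]
q=6: [19, 3, 24, 11, 24, 10]
Optimal cycle mean attained by: cycle 0->2->0, total 4 + 4, length 2.
Answer: λ = 4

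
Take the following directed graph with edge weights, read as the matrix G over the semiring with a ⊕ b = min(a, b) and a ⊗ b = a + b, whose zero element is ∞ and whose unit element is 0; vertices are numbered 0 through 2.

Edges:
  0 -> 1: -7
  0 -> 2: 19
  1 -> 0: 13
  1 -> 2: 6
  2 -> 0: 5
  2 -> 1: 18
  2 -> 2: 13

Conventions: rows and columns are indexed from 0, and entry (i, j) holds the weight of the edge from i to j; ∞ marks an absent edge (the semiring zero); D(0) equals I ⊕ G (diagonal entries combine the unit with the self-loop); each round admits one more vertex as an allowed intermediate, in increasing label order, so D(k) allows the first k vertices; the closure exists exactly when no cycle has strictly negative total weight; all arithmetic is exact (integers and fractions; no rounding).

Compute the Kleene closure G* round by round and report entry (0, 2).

D(0):
  [0, -7, 19]
  [13, 0, 6]
  [5, 18, 0]
D(1):
  [0, -7, 19]
  [13, 0, 6]
  [5, -2, 0]
D(2):
  [0, -7, -1]
  [13, 0, 6]
  [5, -2, 0]
D(3):
  [0, -7, -1]
  [11, 0, 6]
  [5, -2, 0]
Answer: G*[0][2] = -1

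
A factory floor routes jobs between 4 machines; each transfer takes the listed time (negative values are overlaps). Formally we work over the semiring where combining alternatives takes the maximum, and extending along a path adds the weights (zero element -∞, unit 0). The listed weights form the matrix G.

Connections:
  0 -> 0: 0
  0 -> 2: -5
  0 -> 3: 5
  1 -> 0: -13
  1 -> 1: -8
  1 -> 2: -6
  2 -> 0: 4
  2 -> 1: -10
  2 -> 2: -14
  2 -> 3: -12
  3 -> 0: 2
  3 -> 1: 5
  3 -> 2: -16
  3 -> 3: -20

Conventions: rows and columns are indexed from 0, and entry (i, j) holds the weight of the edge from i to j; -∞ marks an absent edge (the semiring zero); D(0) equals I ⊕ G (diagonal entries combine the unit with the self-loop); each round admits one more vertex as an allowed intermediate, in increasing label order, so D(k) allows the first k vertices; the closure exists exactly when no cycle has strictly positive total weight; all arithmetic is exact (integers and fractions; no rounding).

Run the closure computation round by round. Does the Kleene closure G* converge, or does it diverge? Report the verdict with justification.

D(0):
  [0, -∞, -5, 5]
  [-13, 0, -6, -∞]
  [4, -10, 0, -12]
  [2, 5, -16, 0]
Detection: at round 1, diagonal entry (3, 3) turns strictly positive.
Key observation: the cycle 3->0->3 has total weight 2 + 5, which is strictly positive.
Answer: DIVERGES — positive cycle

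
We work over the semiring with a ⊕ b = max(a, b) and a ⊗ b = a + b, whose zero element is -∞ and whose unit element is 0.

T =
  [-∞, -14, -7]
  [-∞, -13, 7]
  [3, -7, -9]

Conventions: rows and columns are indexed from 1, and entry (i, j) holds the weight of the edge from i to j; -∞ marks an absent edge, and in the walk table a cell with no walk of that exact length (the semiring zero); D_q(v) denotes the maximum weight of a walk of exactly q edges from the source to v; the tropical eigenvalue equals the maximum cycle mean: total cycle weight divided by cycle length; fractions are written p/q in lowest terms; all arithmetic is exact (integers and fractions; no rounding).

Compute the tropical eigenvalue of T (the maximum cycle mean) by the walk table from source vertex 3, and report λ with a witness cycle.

q=0: [-∞, -∞, 0]
q=1: [3, -7, -9]
q=2: [-6, -11, 0]
q=3: [3, -7, -4]
Optimal cycle mean attained by: cycle 2->3->2, total 7 + (-7), length 2.
Answer: λ = 0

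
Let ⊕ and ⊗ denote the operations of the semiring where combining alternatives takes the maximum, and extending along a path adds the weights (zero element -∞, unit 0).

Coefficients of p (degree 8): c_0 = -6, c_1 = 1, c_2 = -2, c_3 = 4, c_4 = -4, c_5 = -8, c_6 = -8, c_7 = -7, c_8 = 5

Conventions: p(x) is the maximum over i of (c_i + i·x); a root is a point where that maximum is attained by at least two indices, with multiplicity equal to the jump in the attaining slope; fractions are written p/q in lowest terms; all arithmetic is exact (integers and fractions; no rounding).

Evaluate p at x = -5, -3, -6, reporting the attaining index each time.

p(-5) = max(-6+0·(-5)=-6, 1+1·(-5)=-4, -2+2·(-5)=-12, 4+3·(-5)=-11, -4+4·(-5)=-24, -8+5·(-5)=-33, -8+6·(-5)=-38, -7+7·(-5)=-42, 5+8·(-5)=-35) = -4 (attained by i=1)
p(-3) = max(-6+0·(-3)=-6, 1+1·(-3)=-2, -2+2·(-3)=-8, 4+3·(-3)=-5, -4+4·(-3)=-16, -8+5·(-3)=-23, -8+6·(-3)=-26, -7+7·(-3)=-28, 5+8·(-3)=-19) = -2 (attained by i=1)
p(-6) = max(-6+0·(-6)=-6, 1+1·(-6)=-5, -2+2·(-6)=-14, 4+3·(-6)=-14, -4+4·(-6)=-28, -8+5·(-6)=-38, -8+6·(-6)=-44, -7+7·(-6)=-49, 5+8·(-6)=-43) = -5 (attained by i=1)
Answer: p(-5) = -4; p(-3) = -2; p(-6) = -5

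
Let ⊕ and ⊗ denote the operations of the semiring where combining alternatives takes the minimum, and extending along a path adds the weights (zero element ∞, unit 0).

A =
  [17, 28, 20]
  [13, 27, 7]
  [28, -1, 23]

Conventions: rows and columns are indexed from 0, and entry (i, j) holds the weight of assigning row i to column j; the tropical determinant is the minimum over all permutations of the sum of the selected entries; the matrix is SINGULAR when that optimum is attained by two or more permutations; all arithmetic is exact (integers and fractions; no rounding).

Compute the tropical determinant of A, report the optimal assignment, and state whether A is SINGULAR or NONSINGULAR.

σ = (0, 1, 2): 17 + 27 + 23 = 67
σ = (0, 2, 1): 17 + 7 + (-1) = 23
σ = (1, 0, 2): 28 + 13 + 23 = 64
σ = (1, 2, 0): 28 + 7 + 28 = 63
σ = (2, 0, 1): 20 + 13 + (-1) = 32
σ = (2, 1, 0): 20 + 27 + 28 = 75
Optimal value attained by: σ = (0, 2, 1).
Answer: det⊕(A) = 23; verdict: NONSINGULAR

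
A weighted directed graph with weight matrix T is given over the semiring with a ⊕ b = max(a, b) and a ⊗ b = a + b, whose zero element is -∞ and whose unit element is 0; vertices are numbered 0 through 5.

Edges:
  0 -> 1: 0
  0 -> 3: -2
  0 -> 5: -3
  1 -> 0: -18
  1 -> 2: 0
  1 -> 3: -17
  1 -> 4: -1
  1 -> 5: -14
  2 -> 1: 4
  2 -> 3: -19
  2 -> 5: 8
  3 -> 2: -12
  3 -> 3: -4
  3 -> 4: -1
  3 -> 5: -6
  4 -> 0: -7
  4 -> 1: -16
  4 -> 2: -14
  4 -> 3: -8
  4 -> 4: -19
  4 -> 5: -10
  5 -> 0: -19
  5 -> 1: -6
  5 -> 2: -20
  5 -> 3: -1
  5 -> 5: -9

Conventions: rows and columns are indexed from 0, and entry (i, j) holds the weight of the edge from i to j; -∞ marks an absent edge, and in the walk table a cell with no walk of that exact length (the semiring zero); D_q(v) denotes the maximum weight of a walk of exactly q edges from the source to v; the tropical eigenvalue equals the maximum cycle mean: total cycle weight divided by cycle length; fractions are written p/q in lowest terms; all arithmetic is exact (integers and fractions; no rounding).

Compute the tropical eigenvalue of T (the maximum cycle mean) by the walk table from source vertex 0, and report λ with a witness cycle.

q=0: [0, -∞, -∞, -∞, -∞, -∞]
q=1: [-∞, 0, -∞, -2, -∞, -3]
q=2: [-18, -9, 0, -4, -1, -8]
q=3: [-8, 4, -9, -8, -5, 8]
q=4: [-11, 2, 4, 7, 3, -1]
q=5: [-4, 8, 2, 3, 6, 12]
q=6: [-1, 6, 8, 11, 7, 10]
Optimal cycle mean attained by: cycle 1->2->1, total 0 + 4, length 2.
Answer: λ = 2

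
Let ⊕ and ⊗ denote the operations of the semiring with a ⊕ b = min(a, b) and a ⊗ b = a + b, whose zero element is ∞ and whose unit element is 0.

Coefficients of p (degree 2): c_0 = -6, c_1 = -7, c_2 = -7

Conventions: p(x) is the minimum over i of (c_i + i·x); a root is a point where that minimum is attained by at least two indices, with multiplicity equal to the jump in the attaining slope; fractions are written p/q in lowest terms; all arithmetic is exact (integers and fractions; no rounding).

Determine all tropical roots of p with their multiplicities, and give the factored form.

hull edge (i=0, c=-6) to (i=1, c=-7): slope -1, span 1
hull edge (i=1, c=-7) to (i=2, c=-7): slope 0, span 1
Factored form: p(x) = -7 ⊗ (x ⊕ 0) ⊗ (x ⊕ 1)
Answer: roots = 0 (mult 1), 1 (mult 1)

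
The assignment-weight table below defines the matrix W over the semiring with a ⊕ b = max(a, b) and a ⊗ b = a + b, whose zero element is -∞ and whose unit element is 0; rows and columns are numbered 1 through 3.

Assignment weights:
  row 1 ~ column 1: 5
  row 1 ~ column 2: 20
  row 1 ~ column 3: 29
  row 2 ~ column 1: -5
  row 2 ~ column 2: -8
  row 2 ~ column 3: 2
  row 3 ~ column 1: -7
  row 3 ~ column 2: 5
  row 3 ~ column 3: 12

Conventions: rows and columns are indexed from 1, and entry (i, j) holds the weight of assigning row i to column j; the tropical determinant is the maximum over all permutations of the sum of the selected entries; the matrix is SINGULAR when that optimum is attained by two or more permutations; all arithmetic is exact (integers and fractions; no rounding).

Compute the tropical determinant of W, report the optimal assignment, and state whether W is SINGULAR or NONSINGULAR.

σ = (1, 2, 3): 5 + (-8) + 12 = 9
σ = (1, 3, 2): 5 + 2 + 5 = 12
σ = (2, 1, 3): 20 + (-5) + 12 = 27
σ = (2, 3, 1): 20 + 2 + (-7) = 15
σ = (3, 1, 2): 29 + (-5) + 5 = 29
σ = (3, 2, 1): 29 + (-8) + (-7) = 14
Optimal value attained by: σ = (3, 1, 2).
Answer: det⊕(W) = 29; verdict: NONSINGULAR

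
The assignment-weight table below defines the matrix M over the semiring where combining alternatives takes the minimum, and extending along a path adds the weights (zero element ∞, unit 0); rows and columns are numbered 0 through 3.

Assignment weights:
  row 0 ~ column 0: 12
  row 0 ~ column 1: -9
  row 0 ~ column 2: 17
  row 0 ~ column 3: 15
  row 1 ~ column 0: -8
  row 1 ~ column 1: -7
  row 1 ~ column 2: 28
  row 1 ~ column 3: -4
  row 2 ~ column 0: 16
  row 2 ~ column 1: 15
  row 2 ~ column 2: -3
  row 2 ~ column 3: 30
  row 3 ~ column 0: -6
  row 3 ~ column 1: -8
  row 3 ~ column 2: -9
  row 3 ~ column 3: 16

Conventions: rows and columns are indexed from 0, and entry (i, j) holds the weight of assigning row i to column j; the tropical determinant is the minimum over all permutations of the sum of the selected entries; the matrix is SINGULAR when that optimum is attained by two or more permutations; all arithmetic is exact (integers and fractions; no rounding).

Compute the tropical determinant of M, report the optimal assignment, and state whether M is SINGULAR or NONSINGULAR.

σ = (0, 1, 2, 3): 12 + (-7) + (-3) + 16 = 18
σ = (0, 1, 3, 2): 12 + (-7) + 30 + (-9) = 26
σ = (0, 2, 1, 3): 12 + 28 + 15 + 16 = 71
σ = (0, 2, 3, 1): 12 + 28 + 30 + (-8) = 62
σ = (0, 3, 1, 2): 12 + (-4) + 15 + (-9) = 14
σ = (0, 3, 2, 1): 12 + (-4) + (-3) + (-8) = -3
σ = (1, 0, 2, 3): (-9) + (-8) + (-3) + 16 = -4
σ = (1, 0, 3, 2): (-9) + (-8) + 30 + (-9) = 4
σ = (1, 2, 0, 3): (-9) + 28 + 16 + 16 = 51
σ = (1, 2, 3, 0): (-9) + 28 + 30 + (-6) = 43
σ = (1, 3, 0, 2): (-9) + (-4) + 16 + (-9) = -6
σ = (1, 3, 2, 0): (-9) + (-4) + (-3) + (-6) = -22
σ = (2, 0, 1, 3): 17 + (-8) + 15 + 16 = 40
σ = (2, 0, 3, 1): 17 + (-8) + 30 + (-8) = 31
σ = (2, 1, 0, 3): 17 + (-7) + 16 + 16 = 42
σ = (2, 1, 3, 0): 17 + (-7) + 30 + (-6) = 34
σ = (2, 3, 0, 1): 17 + (-4) + 16 + (-8) = 21
σ = (2, 3, 1, 0): 17 + (-4) + 15 + (-6) = 22
σ = (3, 0, 1, 2): 15 + (-8) + 15 + (-9) = 13
σ = (3, 0, 2, 1): 15 + (-8) + (-3) + (-8) = -4
σ = (3, 1, 0, 2): 15 + (-7) + 16 + (-9) = 15
σ = (3, 1, 2, 0): 15 + (-7) + (-3) + (-6) = -1
σ = (3, 2, 0, 1): 15 + 28 + 16 + (-8) = 51
σ = (3, 2, 1, 0): 15 + 28 + 15 + (-6) = 52
Optimal value attained by: σ = (1, 3, 2, 0).
Answer: det⊕(M) = -22; verdict: NONSINGULAR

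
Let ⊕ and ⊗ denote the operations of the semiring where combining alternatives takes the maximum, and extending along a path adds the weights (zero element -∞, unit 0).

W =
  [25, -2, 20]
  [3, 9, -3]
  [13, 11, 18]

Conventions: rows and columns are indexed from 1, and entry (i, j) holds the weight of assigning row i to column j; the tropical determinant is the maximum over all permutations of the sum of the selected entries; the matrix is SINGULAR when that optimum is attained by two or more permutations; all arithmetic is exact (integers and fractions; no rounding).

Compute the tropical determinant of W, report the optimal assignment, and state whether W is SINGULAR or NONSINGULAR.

σ = (1, 2, 3): 25 + 9 + 18 = 52
σ = (1, 3, 2): 25 + (-3) + 11 = 33
σ = (2, 1, 3): (-2) + 3 + 18 = 19
σ = (2, 3, 1): (-2) + (-3) + 13 = 8
σ = (3, 1, 2): 20 + 3 + 11 = 34
σ = (3, 2, 1): 20 + 9 + 13 = 42
Optimal value attained by: σ = (1, 2, 3).
Answer: det⊕(W) = 52; verdict: NONSINGULAR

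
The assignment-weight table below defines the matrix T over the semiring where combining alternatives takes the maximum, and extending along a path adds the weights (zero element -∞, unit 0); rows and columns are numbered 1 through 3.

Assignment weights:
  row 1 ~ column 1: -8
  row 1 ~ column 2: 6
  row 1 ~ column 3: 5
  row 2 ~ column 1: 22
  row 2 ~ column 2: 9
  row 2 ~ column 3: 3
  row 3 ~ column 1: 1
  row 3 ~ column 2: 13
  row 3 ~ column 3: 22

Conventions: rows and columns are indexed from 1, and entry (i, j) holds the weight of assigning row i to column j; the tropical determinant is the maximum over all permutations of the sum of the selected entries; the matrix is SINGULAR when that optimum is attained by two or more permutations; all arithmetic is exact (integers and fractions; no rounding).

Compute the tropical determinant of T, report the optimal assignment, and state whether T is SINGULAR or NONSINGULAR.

σ = (1, 2, 3): (-8) + 9 + 22 = 23
σ = (1, 3, 2): (-8) + 3 + 13 = 8
σ = (2, 1, 3): 6 + 22 + 22 = 50
σ = (2, 3, 1): 6 + 3 + 1 = 10
σ = (3, 1, 2): 5 + 22 + 13 = 40
σ = (3, 2, 1): 5 + 9 + 1 = 15
Optimal value attained by: σ = (2, 1, 3).
Answer: det⊕(T) = 50; verdict: NONSINGULAR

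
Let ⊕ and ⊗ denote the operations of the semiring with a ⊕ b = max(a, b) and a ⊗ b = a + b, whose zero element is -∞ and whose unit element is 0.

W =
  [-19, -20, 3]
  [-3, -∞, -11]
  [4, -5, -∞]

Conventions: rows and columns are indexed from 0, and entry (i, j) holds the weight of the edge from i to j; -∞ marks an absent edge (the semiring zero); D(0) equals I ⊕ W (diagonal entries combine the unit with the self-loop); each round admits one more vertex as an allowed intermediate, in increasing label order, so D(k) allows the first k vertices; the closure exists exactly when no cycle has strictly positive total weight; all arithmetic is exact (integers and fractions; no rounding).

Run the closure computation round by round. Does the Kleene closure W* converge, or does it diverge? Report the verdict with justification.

D(0):
  [0, -20, 3]
  [-3, 0, -11]
  [4, -5, 0]
Detection: at round 1, diagonal entry (2, 2) turns strictly positive.
Key observation: the cycle 2->0->2 has total weight 4 + 3, which is strictly positive.
Answer: DIVERGES — positive cycle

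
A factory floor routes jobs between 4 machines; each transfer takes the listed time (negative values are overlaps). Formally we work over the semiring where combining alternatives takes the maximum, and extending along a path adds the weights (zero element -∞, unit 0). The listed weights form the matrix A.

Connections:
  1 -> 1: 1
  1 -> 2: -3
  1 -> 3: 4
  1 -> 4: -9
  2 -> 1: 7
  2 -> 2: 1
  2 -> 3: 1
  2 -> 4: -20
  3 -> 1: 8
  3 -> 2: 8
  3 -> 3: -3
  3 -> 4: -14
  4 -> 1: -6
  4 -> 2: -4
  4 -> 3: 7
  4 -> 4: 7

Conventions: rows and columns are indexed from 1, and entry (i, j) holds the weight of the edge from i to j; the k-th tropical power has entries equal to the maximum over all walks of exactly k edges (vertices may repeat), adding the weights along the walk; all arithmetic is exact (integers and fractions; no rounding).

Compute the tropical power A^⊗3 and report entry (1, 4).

A^⊗2:
  [12, 12, 5, -2]
  [9, 9, 11, -2]
  [15, 9, 12, -1]
  [15, 15, 14, 14]
A^⊗3:
  [19, 13, 16, 5]
  [19, 19, 13, 5]
  [20, 20, 19, 6]
  [22, 22, 21, 21]
Key observation: the optimum is the walk 1->4->4->4, with weight (-9) + 7 + 7 = 5.
Optimal value attained by: walk 1->4->4->4.
Answer: (A^⊗3)[1][4] = 5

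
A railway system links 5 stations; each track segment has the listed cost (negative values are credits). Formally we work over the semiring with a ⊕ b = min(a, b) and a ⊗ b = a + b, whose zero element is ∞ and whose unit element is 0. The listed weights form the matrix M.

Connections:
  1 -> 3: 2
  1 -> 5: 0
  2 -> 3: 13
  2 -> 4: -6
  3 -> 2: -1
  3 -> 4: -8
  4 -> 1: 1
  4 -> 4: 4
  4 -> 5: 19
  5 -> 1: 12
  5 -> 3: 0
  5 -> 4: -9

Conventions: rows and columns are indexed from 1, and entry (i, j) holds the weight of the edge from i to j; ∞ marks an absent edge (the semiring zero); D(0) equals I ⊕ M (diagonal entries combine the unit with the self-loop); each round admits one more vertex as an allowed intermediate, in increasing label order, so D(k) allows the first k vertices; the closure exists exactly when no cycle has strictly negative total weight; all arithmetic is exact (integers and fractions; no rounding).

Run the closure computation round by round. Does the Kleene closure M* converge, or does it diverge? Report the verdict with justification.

D(0):
  [0, ∞, 2, ∞, 0]
  [∞, 0, 13, -6, ∞]
  [∞, -1, 0, -8, ∞]
  [1, ∞, ∞, 0, 19]
  [12, ∞, 0, -9, 0]
D(1):
  [0, ∞, 2, ∞, 0]
  [∞, 0, 13, -6, ∞]
  [∞, -1, 0, -8, ∞]
  [1, ∞, 3, 0, 1]
  [12, ∞, 0, -9, 0]
D(2):
  [0, ∞, 2, ∞, 0]
  [∞, 0, 13, -6, ∞]
  [∞, -1, 0, -8, ∞]
  [1, ∞, 3, 0, 1]
  [12, ∞, 0, -9, 0]
Detection: at round 3, diagonal entry (4, 4) turns strictly negative.
Key observation: the cycle 4->1->3->2->4 has total weight 1 + 2 + (-1) + (-6), which is strictly negative.
Answer: DIVERGES — negative cycle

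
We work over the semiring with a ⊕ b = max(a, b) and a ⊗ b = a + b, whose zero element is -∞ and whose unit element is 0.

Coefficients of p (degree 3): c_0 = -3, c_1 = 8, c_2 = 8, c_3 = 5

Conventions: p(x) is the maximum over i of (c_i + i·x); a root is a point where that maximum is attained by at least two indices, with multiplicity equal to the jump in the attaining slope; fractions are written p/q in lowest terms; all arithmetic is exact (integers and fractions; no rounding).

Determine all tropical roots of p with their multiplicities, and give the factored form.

hull edge (i=0, c=-3) to (i=1, c=8): slope 11, span 1
hull edge (i=1, c=8) to (i=2, c=8): slope 0, span 1
hull edge (i=2, c=8) to (i=3, c=5): slope -3, span 1
Factored form: p(x) = 5 ⊗ (x ⊕ (-11)) ⊗ (x ⊕ 0) ⊗ (x ⊕ 3)
Answer: roots = -11 (mult 1), 0 (mult 1), 3 (mult 1)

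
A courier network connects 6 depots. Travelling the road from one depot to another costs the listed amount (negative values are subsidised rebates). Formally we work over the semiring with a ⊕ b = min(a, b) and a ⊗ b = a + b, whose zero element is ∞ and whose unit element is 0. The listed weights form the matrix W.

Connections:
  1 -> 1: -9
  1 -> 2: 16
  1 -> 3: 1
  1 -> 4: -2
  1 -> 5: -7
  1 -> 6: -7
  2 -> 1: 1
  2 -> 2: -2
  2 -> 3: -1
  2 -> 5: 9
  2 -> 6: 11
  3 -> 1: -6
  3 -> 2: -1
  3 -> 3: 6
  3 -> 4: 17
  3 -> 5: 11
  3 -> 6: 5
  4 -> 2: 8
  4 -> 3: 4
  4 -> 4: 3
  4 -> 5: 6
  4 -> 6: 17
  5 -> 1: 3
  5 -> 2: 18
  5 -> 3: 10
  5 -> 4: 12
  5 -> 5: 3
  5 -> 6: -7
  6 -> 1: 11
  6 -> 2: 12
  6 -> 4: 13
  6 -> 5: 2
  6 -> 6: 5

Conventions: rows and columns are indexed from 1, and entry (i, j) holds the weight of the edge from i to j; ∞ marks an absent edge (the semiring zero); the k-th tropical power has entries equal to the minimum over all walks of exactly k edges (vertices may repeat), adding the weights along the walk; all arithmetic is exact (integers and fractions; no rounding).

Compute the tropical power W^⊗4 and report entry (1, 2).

W^⊗2:
  [-18, 0, -8, -11, -16, -16]
  [-8, -4, -3, -1, -6, -6]
  [-15, -3, -5, -8, -13, -13]
  [-2, 3, 7, 6, 9, -1]
  [-6, 5, 4, 1, -5, -4]
  [2, 10, 11, 9, 4, -5]
W^⊗3:
  [-27, -9, -17, -20, -25, -25]
  [-17, -6, -7, -10, -15, -15]
  [-24, -6, -14, -17, -22, -22]
  [-11, 1, -1, -4, -9, -9]
  [-15, 3, -5, -8, -13, -13]
  [-7, 7, 3, 0, -5, -5]
W^⊗4:
  [-36, -18, -26, -29, -34, -34]
  [-26, -8, -16, -19, -24, -24]
  [-33, -15, -23, -26, -31, -31]
  [-20, -2, -10, -13, -18, -18]
  [-24, -6, -14, -17, -22, -22]
  [-16, 2, -6, -9, -14, -14]
Key observation: the optimum is the walk 1->1->1->3->2, with weight (-9) + (-9) + 1 + (-1) = -18.
Optimal value attained by: walk 1->1->1->3->2.
Answer: (W^⊗4)[1][2] = -18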